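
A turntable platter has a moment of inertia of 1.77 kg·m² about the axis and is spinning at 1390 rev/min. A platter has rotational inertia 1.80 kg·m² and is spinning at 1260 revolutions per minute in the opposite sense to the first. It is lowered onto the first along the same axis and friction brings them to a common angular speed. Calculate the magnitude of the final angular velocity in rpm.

|ω_f| ≈ 53.9 rpm

The coupling torques are internal; angular momentum about the shared axis is conserved.
Taking A's sense as positive: L = (1.770)(1390) − (1.800)(1260) = 192.3 kg·m²·rpm.
Combined I = 1.770 + 1.800 = 3.570 kg·m².
ω_f = L / I = 192.3 / 3.570 = 53.87 rpm.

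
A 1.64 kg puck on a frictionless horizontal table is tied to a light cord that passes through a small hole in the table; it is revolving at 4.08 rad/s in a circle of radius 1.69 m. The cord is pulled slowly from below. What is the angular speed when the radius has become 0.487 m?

ω₂ ≈ 49.1 rad/s

The constraining force is radial, so m r² ω about the center is conserved.
ω₂ = ω₁ (r₁/r₂)² = (4.08)(1.69/0.487)² = 49.13 rad/s.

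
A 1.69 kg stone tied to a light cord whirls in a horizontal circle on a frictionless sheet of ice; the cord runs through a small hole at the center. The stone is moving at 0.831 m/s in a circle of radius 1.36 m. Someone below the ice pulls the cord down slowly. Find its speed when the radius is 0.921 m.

Central (radial) force ⇒ zero torque about the center ⇒ m v r is constant.
v₂ = v₁ r₁ / r₂ = (0.831)(1.36) / (0.921) = 1.227 m/s.

v₂ ≈ 1.23 m/s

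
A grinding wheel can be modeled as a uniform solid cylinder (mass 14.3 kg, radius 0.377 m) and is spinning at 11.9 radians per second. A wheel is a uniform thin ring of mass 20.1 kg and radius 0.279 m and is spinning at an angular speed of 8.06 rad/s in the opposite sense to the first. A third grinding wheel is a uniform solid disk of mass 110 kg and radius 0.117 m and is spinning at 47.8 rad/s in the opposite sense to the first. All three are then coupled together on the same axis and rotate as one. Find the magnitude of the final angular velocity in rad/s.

No external torque acts about the common axis, so total angular momentum is conserved.
Moments of inertia: I_A = ½(14.3)(0.377)² = 1.016 kg·m²; I_B = (20.1)(0.279)² = 1.565 kg·m²; I_C = ½(110)(0.117)² = 0.7529 kg·m².
Taking A's sense as positive: L = (1.016)(11.9) − (1.565)(8.06) − (0.7529)(47.8) = -36.51 kg·m²·rad/s.
Combined I = 1.016 + 1.565 + 0.7529 = 3.334 kg·m².
ω_f = L / I = -36.51 / 3.334 = -10.95 rad/s.

|ω_f| ≈ 11.0 rad/s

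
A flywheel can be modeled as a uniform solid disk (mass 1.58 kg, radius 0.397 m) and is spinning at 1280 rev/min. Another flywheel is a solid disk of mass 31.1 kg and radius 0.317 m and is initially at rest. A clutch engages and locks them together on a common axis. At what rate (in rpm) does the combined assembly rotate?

No external torque acts about the common axis, so total angular momentum is conserved.
Moments of inertia: I_A = ½(1.58)(0.397)² = 0.1245 kg·m²; I_B = ½(31.1)(0.317)² = 1.563 kg·m².
Taking A's sense as positive: L = (0.1245)(1280) = 159.4 kg·m²·rpm.
Combined I = 0.1245 + 1.563 = 1.687 kg·m².
ω_f = L / I = 159.4 / 1.687 = 94.47 rpm.

|ω_f| ≈ 94.5 rpm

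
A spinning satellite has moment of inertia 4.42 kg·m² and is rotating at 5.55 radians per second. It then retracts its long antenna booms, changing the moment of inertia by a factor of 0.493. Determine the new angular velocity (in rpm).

ω₂ ≈ 108 rpm

No external torque acts about the spin axis, so angular momentum is conserved.
I₂ = 0.493 × 4.42 = 2.179 kg·m².
ω₂ = I₁ω₁ / I₂ = (4.420)(5.55 rad/s) / (2.179) = 11.26 rad/s = 107.5 rpm.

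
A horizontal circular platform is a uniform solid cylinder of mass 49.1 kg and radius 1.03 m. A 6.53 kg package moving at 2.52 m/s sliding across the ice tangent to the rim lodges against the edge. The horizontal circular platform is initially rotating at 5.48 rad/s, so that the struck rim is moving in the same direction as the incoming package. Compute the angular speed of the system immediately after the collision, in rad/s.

About the central axle the impulsive forces during the collision are internal, so angular momentum about that axis is conserved.
I_p = ½(49.1)(1.03)² = 26.05 kg·m². Taking the sense of the package's angular momentum as positive, L_{package} = m v R = (6.53)(2.52)(1.03) = 16.95 kg·m²/s.
L_i = +I_p ω_p + m v R = +(26.05)(5.48) + 16.95 = 159.7 kg·m²/s.
After sticking, I_f = I_p + m R² = 26.05 + (6.53)(1.03)² = 32.97 kg·m².
ω_f = L_i / I_f = 159.7 / 32.97 = 4.843 rad/s.

|ω_f| ≈ 4.84 rad/s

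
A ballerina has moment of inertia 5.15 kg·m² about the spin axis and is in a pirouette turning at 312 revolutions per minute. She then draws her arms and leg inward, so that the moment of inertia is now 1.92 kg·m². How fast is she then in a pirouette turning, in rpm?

No external torque acts about the spin axis, so angular momentum is conserved.
ω₂ = I₁ω₁ / I₂ = (5.150)(312 rpm) / (1.920) = 836.9 rpm.

ω₂ ≈ 837 rpm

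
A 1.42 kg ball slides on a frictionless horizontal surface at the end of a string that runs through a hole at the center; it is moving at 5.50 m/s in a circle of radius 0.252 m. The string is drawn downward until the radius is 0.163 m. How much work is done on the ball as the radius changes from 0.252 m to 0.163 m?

W ≈ 29.9 J

The only horizontal force on the mass is along the cord (radial), so it exerts no torque about the hole and angular momentum m v r is conserved.
v₂ = v₁ r₁ / r₂ = (5.50)(0.252) / (0.163) = 8.503 m/s.
W = ΔKE = ½m(v₂² − v₁²) = 29.86 J.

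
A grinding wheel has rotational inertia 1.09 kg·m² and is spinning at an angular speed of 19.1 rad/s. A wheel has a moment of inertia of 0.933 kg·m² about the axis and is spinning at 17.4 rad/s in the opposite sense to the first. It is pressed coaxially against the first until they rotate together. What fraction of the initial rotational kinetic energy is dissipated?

fraction ≈ 0.985

The coupling torques are internal; angular momentum about the shared axis is conserved.
Taking A's sense as positive: L = (1.090)(19.1) − (0.9330)(17.4) = 4.585 kg·m²·rad/s.
Combined I = 1.090 + 0.9330 = 2.023 kg·m².
ω_f = L / I = 4.585 / 2.023 = 2.266 rad/s.
KE_i = ½ΣIω² = 340.1 J; KE_f = ½(2.023)(2.266)² = 5.195 J.
Fraction dissipated = (KE_i − KE_f)/KE_i = 0.9847.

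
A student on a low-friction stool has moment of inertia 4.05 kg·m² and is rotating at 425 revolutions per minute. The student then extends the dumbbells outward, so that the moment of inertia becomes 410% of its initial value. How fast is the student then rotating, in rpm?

ω₂ ≈ 104 rpm

Angular momentum about the spin axis is conserved since the torque about it is zero.
I₂ = 4.10 × 4.05 = 16.60 kg·m².
ω₂ = I₁ω₁ / I₂ = (4.050)(425 rpm) / (16.60) = 103.7 rpm.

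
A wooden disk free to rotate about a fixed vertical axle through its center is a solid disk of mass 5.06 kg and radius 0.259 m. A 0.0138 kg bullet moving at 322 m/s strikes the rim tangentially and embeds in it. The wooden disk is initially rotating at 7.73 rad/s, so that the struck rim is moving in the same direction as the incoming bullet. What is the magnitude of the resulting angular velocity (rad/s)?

|ω_f| ≈ 14.4 rad/s

The axle reaction passes through the axle and exerts no torque about it; angular momentum about the axle is conserved through the impact.
I_p = ½(5.06)(0.259)² = 0.1697 kg·m². Taking the sense of the bullet's angular momentum as positive, L_{bullet} = m v R = (0.0138)(322)(0.259) = 1.151 kg·m²/s.
L_i = +I_p ω_p + m v R = +(0.1697)(7.73) + 1.151 = 2.463 kg·m²/s.
After sticking, I_f = I_p + m R² = 0.1697 + (0.0138)(0.259)² = 0.1706 kg·m².
ω_f = L_i / I_f = 2.463 / 0.1706 = 14.43 rad/s.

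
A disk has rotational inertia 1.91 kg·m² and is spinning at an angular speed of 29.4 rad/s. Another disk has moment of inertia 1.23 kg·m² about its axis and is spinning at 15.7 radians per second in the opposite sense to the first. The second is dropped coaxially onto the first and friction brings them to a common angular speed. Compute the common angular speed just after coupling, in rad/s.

|ω_f| ≈ 11.7 rad/s

The coupling torques are internal; angular momentum about the shared axis is conserved.
Taking A's sense as positive: L = (1.910)(29.4) − (1.230)(15.7) = 36.84 kg·m²·rad/s.
Combined I = 1.910 + 1.230 = 3.140 kg·m².
ω_f = L / I = 36.84 / 3.140 = 11.73 rad/s.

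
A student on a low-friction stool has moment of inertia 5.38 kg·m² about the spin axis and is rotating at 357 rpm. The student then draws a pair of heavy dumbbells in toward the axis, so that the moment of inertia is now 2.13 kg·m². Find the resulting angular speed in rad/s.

With no external torque about the axis, L is conserved: I₁ω₁ = I₂ω₂.
ω₂ = I₁ω₁ / I₂ = (5.380)(357 rpm) / (2.130) = 901.7 rpm = 94.43 rad/s.

ω₂ ≈ 94.4 rad/s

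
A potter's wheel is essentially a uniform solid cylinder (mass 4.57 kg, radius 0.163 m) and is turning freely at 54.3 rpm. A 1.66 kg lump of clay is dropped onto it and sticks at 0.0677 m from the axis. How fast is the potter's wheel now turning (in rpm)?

No external torque acts about the axis; L_before = L_after.
I_p = ½(4.57)(0.163)² = 0.06071 kg·m².
Added inertia Σmr² = (1.66)(0.0677)² = 0.007608 kg·m²; I_f = 0.06071 + 0.007608 = 0.06832 kg·m².
ω_f = I_p ω_i / I_f = (0.06071)(54.3) / 0.06832 = 48.25 rpm.

ω_f ≈ 48.3 rpm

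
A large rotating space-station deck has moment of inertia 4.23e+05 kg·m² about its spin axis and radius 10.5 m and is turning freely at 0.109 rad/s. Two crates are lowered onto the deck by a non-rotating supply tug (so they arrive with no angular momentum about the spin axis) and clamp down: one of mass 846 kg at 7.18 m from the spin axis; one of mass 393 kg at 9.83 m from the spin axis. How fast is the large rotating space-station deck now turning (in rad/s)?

ω_f ≈ 0.0914 rad/s

The added mass arrives with no angular momentum about the spin axis, and any external torque about the spin axis is negligible, so the system's angular momentum is conserved.
Added inertia Σmr² = (846)(7.18)² + (393)(9.83)² = 81590 kg·m²; I_f = 4.230e+05 + 81590 = 5.046e+05 kg·m².
ω_f = I_p ω_i / I_f = (4.230e+05)(0.109) / 5.046e+05 = 0.09138 rad/s.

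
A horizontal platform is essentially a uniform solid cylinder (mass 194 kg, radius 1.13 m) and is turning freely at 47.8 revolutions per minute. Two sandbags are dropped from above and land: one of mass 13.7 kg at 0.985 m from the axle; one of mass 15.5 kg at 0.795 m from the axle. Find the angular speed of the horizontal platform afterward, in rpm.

The added mass arrives with no angular momentum about the axle, and any external torque about the axle is negligible, so the system's angular momentum is conserved.
I_p = ½(194)(1.13)² = 123.9 kg·m².
Added inertia Σmr² = (13.7)(0.985)² + (15.5)(0.795)² = 23.09 kg·m²; I_f = 123.9 + 23.09 = 146.9 kg·m².
ω_f = I_p ω_i / I_f = (123.9)(47.8) / 146.9 = 40.29 rpm.

ω_f ≈ 40.3 rpm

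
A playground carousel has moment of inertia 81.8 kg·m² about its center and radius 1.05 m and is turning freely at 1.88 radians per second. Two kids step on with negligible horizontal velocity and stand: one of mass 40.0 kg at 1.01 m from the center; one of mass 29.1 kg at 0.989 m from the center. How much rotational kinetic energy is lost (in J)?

The added mass arrives with no angular momentum about the center, and any external torque about the center is negligible, so the system's angular momentum is conserved.
Added inertia Σmr² = (40.0)(1.01)² + (29.1)(0.989)² = 69.27 kg·m²; I_f = 81.80 + 69.27 = 151.1 kg·m².
ω_f = I_p ω_i / I_f = (81.80)(1.88) / 151.1 = 1.018 rad/s.
KE_i = ½(81.80)(1.880 rad/s)² = 144.6 J; KE_f = ½(151.1)(1.018)² = 78.27 J.

energy lost ≈ 66.3 J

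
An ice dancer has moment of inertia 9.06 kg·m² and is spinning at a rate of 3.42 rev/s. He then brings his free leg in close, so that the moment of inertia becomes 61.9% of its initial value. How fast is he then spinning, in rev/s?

Angular momentum about the spin axis is conserved since the torque about it is zero.
I₂ = 0.619 × 9.06 = 5.608 kg·m².
ω₂ = I₁ω₁ / I₂ = (9.060)(3.42 rev/s) / (5.608) = 5.525 rev/s.

ω₂ ≈ 5.53 rev/s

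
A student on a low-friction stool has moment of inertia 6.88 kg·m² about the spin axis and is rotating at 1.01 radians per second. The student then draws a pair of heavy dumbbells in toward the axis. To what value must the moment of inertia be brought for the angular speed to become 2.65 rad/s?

No external torque acts about the spin axis, so angular momentum is conserved.
I₂ = I₁ω₁ / ω₂ = (6.88)(1.01) / (2.65) = 2.622 kg·m².

I₂ ≈ 2.62 kg·m²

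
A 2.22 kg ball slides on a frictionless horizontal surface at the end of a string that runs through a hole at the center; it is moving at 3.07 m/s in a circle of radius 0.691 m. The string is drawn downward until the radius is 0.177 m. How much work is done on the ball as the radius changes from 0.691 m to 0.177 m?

W ≈ 149 J

The only horizontal force on the mass is along the cord (radial), so it exerts no torque about the hole and angular momentum m v r is conserved.
v₂ = v₁ r₁ / r₂ = (3.07)(0.691) / (0.177) = 11.99 m/s.
W = ΔKE = ½m(v₂² − v₁²) = 149.0 J.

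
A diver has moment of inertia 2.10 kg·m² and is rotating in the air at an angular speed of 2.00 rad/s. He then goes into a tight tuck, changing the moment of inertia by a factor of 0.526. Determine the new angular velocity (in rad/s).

ω₂ ≈ 3.80 rad/s

With no external torque about the axis, L is conserved: I₁ω₁ = I₂ω₂.
I₂ = 0.526 × 2.10 = 1.105 kg·m².
ω₂ = I₁ω₁ / I₂ = (2.100)(2.00 rad/s) / (1.105) = 3.802 rad/s.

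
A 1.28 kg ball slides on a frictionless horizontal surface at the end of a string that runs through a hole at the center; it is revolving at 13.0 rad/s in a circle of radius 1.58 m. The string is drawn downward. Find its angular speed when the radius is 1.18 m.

The constraining force is radial, so m r² ω about the center is conserved.
ω₂ = ω₁ (r₁/r₂)² = (13.0)(1.58/1.18)² = 23.31 rad/s.

ω₂ ≈ 23.3 rad/s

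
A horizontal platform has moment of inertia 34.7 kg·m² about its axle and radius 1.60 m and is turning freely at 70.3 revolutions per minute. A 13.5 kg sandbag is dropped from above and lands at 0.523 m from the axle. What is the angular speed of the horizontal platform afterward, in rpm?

No external torque acts about the axle; L_before = L_after.
Added inertia Σmr² = (13.5)(0.523)² = 3.693 kg·m²; I_f = 34.70 + 3.693 = 38.39 kg·m².
ω_f = I_p ω_i / I_f = (34.70)(70.3) / 38.39 = 63.54 rpm.

ω_f ≈ 63.5 rpm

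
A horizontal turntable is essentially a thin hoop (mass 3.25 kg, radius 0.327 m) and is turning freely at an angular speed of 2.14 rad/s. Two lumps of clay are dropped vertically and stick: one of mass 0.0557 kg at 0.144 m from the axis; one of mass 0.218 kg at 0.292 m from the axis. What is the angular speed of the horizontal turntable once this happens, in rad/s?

The added mass arrives with no angular momentum about the axis, and any external torque about the axis is negligible, so the system's angular momentum is conserved.
I_p = (3.25)(0.327)² = 0.3475 kg·m².
Added inertia Σmr² = (0.0557)(0.144)² + (0.218)(0.292)² = 0.01974 kg·m²; I_f = 0.3475 + 0.01974 = 0.3673 kg·m².
ω_f = I_p ω_i / I_f = (0.3475)(2.14) / 0.3673 = 2.025 rad/s.

ω_f ≈ 2.02 rad/s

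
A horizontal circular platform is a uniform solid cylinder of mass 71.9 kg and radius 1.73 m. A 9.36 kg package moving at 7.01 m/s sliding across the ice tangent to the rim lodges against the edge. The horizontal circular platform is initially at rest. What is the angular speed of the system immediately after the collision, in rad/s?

About the central axle the impulsive forces during the collision are internal, so angular momentum about that axis is conserved.
I_p = ½(71.9)(1.73)² = 107.6 kg·m². Taking the sense of the package's angular momentum as positive, L_{package} = m v R = (9.36)(7.01)(1.73) = 113.5 kg·m²/s.
L_i = 0 + 113.5 = 113.5 kg·m²/s.
After sticking, I_f = I_p + m R² = 107.6 + (9.36)(1.73)² = 135.6 kg·m².
ω_f = L_i / I_f = 113.5 / 135.6 = 0.8371 rad/s.

|ω_f| ≈ 0.837 rad/s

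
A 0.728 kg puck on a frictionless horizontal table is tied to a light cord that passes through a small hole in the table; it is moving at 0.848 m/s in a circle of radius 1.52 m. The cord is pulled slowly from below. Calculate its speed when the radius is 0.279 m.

v₂ ≈ 4.62 m/s

The only horizontal force on the mass is along the cord (radial), so it exerts no torque about the hole and angular momentum m v r is conserved.
v₂ = v₁ r₁ / r₂ = (0.848)(1.52) / (0.279) = 4.620 m/s.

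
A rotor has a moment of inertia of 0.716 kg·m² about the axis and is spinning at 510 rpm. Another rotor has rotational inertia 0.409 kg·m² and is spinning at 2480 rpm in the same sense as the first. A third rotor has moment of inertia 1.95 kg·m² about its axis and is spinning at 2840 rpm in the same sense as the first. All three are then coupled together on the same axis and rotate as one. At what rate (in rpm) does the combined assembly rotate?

The coupling torques are internal; angular momentum about the shared axis is conserved.
Taking A's sense as positive: L = (0.7160)(510) + (0.4090)(2480) + (1.950)(2840) = 6917 kg·m²·rpm.
Combined I = 0.7160 + 0.4090 + 1.950 = 3.075 kg·m².
ω_f = L / I = 6917 / 3.075 = 2250 rpm.

|ω_f| ≈ 2250 rpm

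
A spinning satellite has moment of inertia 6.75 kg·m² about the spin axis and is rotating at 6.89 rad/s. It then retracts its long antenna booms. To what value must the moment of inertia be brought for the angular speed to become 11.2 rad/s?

I₂ ≈ 4.15 kg·m²

Angular momentum about the spin axis is conserved since the torque about it is zero.
I₂ = I₁ω₁ / ω₂ = (6.75)(6.89) / (11.2) = 4.152 kg·m².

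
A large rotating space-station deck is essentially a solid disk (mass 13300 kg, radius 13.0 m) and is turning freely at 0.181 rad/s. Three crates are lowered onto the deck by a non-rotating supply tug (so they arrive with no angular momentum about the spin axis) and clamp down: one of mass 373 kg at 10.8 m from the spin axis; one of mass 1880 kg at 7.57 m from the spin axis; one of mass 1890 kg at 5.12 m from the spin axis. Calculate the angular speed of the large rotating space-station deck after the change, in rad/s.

ω_f ≈ 0.154 rad/s

The added mass arrives with no angular momentum about the spin axis, and any external torque about the spin axis is negligible, so the system's angular momentum is conserved.
I_p = ½(13300)(13.0)² = 1.124e+06 kg·m².
Added inertia Σmr² = (373)(10.8)² + (1880)(7.57)² + (1890)(5.12)² = 2.008e+05 kg·m²; I_f = 1.124e+06 + 2.008e+05 = 1.325e+06 kg·m².
ω_f = I_p ω_i / I_f = (1.124e+06)(0.181) / 1.325e+06 = 0.1536 rad/s.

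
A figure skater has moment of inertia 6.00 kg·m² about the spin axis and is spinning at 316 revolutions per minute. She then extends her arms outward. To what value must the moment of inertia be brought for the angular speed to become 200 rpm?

I₂ ≈ 9.48 kg·m²

Angular momentum about the spin axis is conserved since the torque about it is zero.
I₂ = I₁ω₁ / ω₂ = (6.00)(316) / (200) = 9.480 kg·m².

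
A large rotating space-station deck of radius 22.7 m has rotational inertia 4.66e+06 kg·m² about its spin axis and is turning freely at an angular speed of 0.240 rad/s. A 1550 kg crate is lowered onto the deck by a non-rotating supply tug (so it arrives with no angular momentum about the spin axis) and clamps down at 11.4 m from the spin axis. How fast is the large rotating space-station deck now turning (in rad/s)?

The added mass arrives with no angular momentum about the spin axis, and any external torque about the spin axis is negligible, so the system's angular momentum is conserved.
Added inertia Σmr² = (1550)(11.4)² = 2.014e+05 kg·m²; I_f = 4.660e+06 + 2.014e+05 = 4.861e+06 kg·m².
ω_f = I_p ω_i / I_f = (4.660e+06)(0.240) / 4.861e+06 = 0.2301 rad/s.

ω_f ≈ 0.230 rad/s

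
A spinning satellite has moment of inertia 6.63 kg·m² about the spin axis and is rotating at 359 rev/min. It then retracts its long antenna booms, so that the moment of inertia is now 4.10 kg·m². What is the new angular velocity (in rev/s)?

ω₂ ≈ 9.68 rev/s

With no external torque about the axis, L is conserved: I₁ω₁ = I₂ω₂.
ω₂ = I₁ω₁ / I₂ = (6.630)(359 rpm) / (4.100) = 580.5 rpm = 9.675 rev/s.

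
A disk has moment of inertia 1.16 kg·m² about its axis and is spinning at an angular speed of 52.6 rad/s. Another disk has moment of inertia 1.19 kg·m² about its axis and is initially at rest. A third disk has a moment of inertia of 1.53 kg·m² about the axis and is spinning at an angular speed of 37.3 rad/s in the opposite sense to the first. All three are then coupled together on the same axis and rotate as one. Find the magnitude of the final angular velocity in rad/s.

The coupling torques are internal; angular momentum about the shared axis is conserved.
Taking A's sense as positive: L = (1.160)(52.6) − (1.530)(37.3) = 3.947 kg·m²·rad/s.
Combined I = 1.160 + 1.190 + 1.530 = 3.880 kg·m².
ω_f = L / I = 3.947 / 3.880 = 1.017 rad/s.

|ω_f| ≈ 1.02 rad/s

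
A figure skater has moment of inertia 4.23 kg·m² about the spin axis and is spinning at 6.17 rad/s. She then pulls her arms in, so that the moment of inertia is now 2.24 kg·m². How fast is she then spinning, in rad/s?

ω₂ ≈ 11.7 rad/s

Angular momentum about the spin axis is conserved since the torque about it is zero.
ω₂ = I₁ω₁ / I₂ = (4.230)(6.17 rad/s) / (2.240) = 11.65 rad/s.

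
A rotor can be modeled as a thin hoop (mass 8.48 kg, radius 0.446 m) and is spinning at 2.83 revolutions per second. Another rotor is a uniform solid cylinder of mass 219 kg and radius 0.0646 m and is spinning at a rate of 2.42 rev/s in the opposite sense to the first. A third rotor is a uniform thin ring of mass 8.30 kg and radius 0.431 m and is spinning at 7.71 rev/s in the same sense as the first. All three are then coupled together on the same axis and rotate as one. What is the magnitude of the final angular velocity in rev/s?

The coupling torques are internal; angular momentum about the shared axis is conserved.
Moments of inertia: I_A = (8.48)(0.446)² = 1.687 kg·m²; I_B = ½(219)(0.0646)² = 0.4570 kg·m²; I_C = (8.30)(0.431)² = 1.542 kg·m².
Taking A's sense as positive: L = (1.687)(2.83) − (0.4570)(2.42) + (1.542)(7.71) = 15.56 kg·m²·rev/s.
Combined I = 1.687 + 0.4570 + 1.542 = 3.686 kg·m².
ω_f = L / I = 15.56 / 3.686 = 4.221 rev/s.

|ω_f| ≈ 4.22 rev/s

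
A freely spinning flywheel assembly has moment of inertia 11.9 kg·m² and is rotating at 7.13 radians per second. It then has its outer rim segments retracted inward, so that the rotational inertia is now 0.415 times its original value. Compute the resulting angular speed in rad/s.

ω₂ ≈ 17.2 rad/s

No external torque acts about the spin axis, so angular momentum is conserved.
I₂ = 0.415 × 11.9 = 4.939 kg·m².
ω₂ = I₁ω₁ / I₂ = (11.90)(7.13 rad/s) / (4.939) = 17.18 rad/s.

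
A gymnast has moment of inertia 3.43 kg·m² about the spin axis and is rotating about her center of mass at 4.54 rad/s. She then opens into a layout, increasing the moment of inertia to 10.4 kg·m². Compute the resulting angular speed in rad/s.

ω₂ ≈ 1.50 rad/s

Angular momentum about the spin axis is conserved since the torque about it is zero.
ω₂ = I₁ω₁ / I₂ = (3.430)(4.54 rad/s) / (10.40) = 1.497 rad/s.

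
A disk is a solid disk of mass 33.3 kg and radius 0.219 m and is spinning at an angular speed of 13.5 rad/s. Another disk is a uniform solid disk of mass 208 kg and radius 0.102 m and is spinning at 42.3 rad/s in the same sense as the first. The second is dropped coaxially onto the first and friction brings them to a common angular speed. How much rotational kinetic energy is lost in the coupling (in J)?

No external torque acts about the common axis, so total angular momentum is conserved.
Moments of inertia: I_A = ½(33.3)(0.219)² = 0.7986 kg·m²; I_B = ½(208)(0.102)² = 1.082 kg·m².
Taking A's sense as positive: L = (0.7986)(13.5) + (1.082)(42.3) = 56.55 kg·m²·rad/s.
Combined I = 0.7986 + 1.082 = 1.881 kg·m².
ω_f = L / I = 56.55 / 1.881 = 30.07 rad/s.
KE_i = ½ΣIω² = 1041 J; KE_f = ½(1.881)(30.07)² = 850.2 J.

ΔKE lost ≈ 191 J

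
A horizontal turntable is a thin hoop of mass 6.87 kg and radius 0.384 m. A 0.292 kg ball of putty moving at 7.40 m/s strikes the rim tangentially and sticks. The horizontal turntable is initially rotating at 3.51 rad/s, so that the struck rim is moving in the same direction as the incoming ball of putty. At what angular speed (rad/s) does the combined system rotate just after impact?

The axle reaction passes through the axle and exerts no torque about it; angular momentum about the axle is conserved through the impact.
I_p = (6.87)(0.384)² = 1.013 kg·m². Taking the sense of the ball of putty's angular momentum as positive, L_{ball} = m v R = (0.292)(7.40)(0.384) = 0.8297 kg·m²/s.
L_i = +I_p ω_p + m v R = +(1.013)(3.51) + 0.8297 = 4.385 kg·m²/s.
After sticking, I_f = I_p + m R² = 1.013 + (0.292)(0.384)² = 1.056 kg·m².
ω_f = L_i / I_f = 4.385 / 1.056 = 4.153 rad/s.

|ω_f| ≈ 4.15 rad/s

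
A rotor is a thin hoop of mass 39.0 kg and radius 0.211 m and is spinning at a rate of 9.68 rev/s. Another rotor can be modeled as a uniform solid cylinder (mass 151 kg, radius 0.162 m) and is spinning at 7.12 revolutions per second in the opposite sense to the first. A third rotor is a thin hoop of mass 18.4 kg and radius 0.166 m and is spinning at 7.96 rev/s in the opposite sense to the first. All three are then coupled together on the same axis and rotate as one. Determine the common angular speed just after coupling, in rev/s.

|ω_f| ≈ 0.316 rev/s

No external torque acts about the common axis, so total angular momentum is conserved.
Moments of inertia: I_A = (39.0)(0.211)² = 1.736 kg·m²; I_B = ½(151)(0.162)² = 1.981 kg·m²; I_C = (18.4)(0.166)² = 0.5070 kg·m².
Taking A's sense as positive: L = (1.736)(9.68) − (1.981)(7.12) − (0.5070)(7.96) = -1.336 kg·m²·rev/s.
Combined I = 1.736 + 1.981 + 0.5070 = 4.225 kg·m².
ω_f = L / I = -1.336 / 4.225 = -0.3163 rev/s.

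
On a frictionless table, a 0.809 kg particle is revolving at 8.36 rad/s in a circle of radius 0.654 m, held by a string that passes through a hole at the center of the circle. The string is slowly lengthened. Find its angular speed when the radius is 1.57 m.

The constraining force is radial, so m r² ω about the center is conserved.
ω₂ = ω₁ (r₁/r₂)² = (8.36)(0.654/1.57)² = 1.451 rad/s.

ω₂ ≈ 1.45 rad/s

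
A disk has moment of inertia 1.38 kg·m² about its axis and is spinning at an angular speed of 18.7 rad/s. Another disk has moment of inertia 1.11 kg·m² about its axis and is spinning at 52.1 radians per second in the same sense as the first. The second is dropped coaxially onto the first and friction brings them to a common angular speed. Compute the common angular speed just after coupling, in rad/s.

The coupling torques are internal; angular momentum about the shared axis is conserved.
Taking A's sense as positive: L = (1.380)(18.7) + (1.110)(52.1) = 83.64 kg·m²·rad/s.
Combined I = 1.380 + 1.110 = 2.490 kg·m².
ω_f = L / I = 83.64 / 2.490 = 33.59 rad/s.

|ω_f| ≈ 33.6 rad/s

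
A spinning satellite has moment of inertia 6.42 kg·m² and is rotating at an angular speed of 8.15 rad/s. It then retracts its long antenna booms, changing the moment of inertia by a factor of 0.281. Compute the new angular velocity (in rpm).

No external torque acts about the spin axis, so angular momentum is conserved.
I₂ = 0.281 × 6.42 = 1.804 kg·m².
ω₂ = I₁ω₁ / I₂ = (6.420)(8.15 rad/s) / (1.804) = 29.00 rad/s = 277.0 rpm.

ω₂ ≈ 277 rpm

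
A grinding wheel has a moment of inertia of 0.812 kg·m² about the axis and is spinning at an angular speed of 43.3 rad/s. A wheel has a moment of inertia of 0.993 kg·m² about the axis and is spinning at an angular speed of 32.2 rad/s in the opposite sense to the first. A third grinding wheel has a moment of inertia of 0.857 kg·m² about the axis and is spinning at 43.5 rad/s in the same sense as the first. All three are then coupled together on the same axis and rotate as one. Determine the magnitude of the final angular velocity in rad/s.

|ω_f| ≈ 15.2 rad/s

No external torque acts about the common axis, so total angular momentum is conserved.
Taking A's sense as positive: L = (0.8120)(43.3) − (0.9930)(32.2) + (0.8570)(43.5) = 40.46 kg·m²·rad/s.
Combined I = 0.8120 + 0.9930 + 0.8570 = 2.662 kg·m².
ω_f = L / I = 40.46 / 2.662 = 15.20 rad/s.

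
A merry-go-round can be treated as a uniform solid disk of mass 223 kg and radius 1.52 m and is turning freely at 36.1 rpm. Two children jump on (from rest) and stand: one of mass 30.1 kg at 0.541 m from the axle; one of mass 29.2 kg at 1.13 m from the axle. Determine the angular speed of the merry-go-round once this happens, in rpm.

ω_f ≈ 30.6 rpm

The added mass arrives with no angular momentum about the axle, and any external torque about the axle is negligible, so the system's angular momentum is conserved.
I_p = ½(223)(1.52)² = 257.6 kg·m².
Added inertia Σmr² = (30.1)(0.541)² + (29.2)(1.13)² = 46.10 kg·m²; I_f = 257.6 + 46.10 = 303.7 kg·m².
ω_f = I_p ω_i / I_f = (257.6)(36.1) / 303.7 = 30.62 rpm.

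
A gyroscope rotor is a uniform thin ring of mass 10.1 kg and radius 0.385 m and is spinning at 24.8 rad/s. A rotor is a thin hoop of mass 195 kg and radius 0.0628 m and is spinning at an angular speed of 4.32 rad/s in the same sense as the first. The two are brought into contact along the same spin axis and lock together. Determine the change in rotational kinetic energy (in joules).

ΔKE ≈ -107 J

The coupling torques are internal; angular momentum about the shared axis is conserved.
Moments of inertia: I_A = (10.1)(0.385)² = 1.497 kg·m²; I_B = (195)(0.0628)² = 0.7690 kg·m².
Taking A's sense as positive: L = (1.497)(24.8) + (0.7690)(4.32) = 40.45 kg·m²·rad/s.
Combined I = 1.497 + 0.7690 = 2.266 kg·m².
ω_f = L / I = 40.45 / 2.266 = 17.85 rad/s.
KE_i = ½ΣIω² = 467.6 J; KE_f = ½(2.266)(17.85)² = 361.0 J.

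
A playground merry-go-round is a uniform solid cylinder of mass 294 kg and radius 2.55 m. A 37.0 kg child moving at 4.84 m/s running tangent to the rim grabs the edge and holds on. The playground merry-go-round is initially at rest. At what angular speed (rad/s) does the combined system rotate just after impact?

About the axle the impulsive forces during the collision are internal, so angular momentum about that axis is conserved.
I_p = ½(294)(2.55)² = 955.9 kg·m². Taking the sense of the child's angular momentum as positive, L_{child} = m v R = (37.0)(4.84)(2.55) = 456.7 kg·m²/s.
L_i = 0 + 456.7 = 456.7 kg·m²/s.
After sticking, I_f = I_p + m R² = 955.9 + (37.0)(2.55)² = 1196 kg·m².
ω_f = L_i / I_f = 456.7 / 1196 = 0.3817 rad/s.

|ω_f| ≈ 0.382 rad/s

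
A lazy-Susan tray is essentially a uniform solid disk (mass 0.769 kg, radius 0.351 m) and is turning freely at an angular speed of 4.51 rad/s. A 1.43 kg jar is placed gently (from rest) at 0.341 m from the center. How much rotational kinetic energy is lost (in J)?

energy lost ≈ 0.375 J

No external torque acts about the center; L_before = L_after.
I_p = ½(0.769)(0.351)² = 0.04737 kg·m².
Added inertia Σmr² = (1.43)(0.341)² = 0.1663 kg·m²; I_f = 0.04737 + 0.1663 = 0.2137 kg·m².
ω_f = I_p ω_i / I_f = (0.04737)(4.51) / 0.2137 = 1.000 rad/s.
KE_i = ½(0.04737)(4.510 rad/s)² = 0.4818 J; KE_f = ½(0.2137)(1.000)² = 0.1068 J.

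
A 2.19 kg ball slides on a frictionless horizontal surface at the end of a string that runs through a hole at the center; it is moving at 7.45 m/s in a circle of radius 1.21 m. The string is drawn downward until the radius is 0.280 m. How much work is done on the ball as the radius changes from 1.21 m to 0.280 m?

The only horizontal force on the mass is along the cord (radial), so it exerts no torque about the hole and angular momentum m v r is conserved.
v₂ = v₁ r₁ / r₂ = (7.45)(1.21) / (0.280) = 32.19 m/s.
W = ΔKE = ½m(v₂² − v₁²) = 1074 J.

W ≈ 1070 J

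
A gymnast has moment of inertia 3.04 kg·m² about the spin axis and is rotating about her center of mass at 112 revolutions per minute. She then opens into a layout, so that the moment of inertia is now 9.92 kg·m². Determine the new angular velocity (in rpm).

No external torque acts about the spin axis, so angular momentum is conserved.
ω₂ = I₁ω₁ / I₂ = (3.040)(112 rpm) / (9.920) = 34.32 rpm.

ω₂ ≈ 34.3 rpm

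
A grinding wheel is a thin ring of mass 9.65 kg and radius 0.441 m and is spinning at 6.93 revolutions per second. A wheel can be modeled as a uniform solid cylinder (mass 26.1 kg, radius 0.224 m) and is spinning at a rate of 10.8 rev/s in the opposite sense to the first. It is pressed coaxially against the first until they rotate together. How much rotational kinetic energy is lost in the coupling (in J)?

No external torque acts about the common axis, so total angular momentum is conserved.
Moments of inertia: I_A = (9.65)(0.441)² = 1.877 kg·m²; I_B = ½(26.1)(0.224)² = 0.6548 kg·m².
Taking A's sense as positive: L = (1.877)(6.93) − (0.6548)(10.8) = 5.934 kg·m²·rev/s.
Combined I = 1.877 + 0.6548 = 2.532 kg·m².
ω_f = L / I = 5.934 / 2.532 = 2.344 rev/s.
KE_i = ½ΣIω² = 3287 J; KE_f = ½(2.532)(14.73)² = 274.6 J.

ΔKE lost ≈ 3010 J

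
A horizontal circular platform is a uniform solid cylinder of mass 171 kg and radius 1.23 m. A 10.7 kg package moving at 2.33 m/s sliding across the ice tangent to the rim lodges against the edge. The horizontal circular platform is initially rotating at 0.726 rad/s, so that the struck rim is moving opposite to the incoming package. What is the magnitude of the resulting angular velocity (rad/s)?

|ω_f| ≈ 0.435 rad/s

About the central axle the impulsive forces during the collision are internal, so angular momentum about that axis is conserved.
I_p = ½(171)(1.23)² = 129.4 kg·m². Taking the sense of the package's angular momentum as positive, L_{package} = m v R = (10.7)(2.33)(1.23) = 30.67 kg·m²/s.
L_i = −I_p ω_p + m v R = −(129.4)(0.726) + 30.67 = -63.25 kg·m²/s.
After sticking, I_f = I_p + m R² = 129.4 + (10.7)(1.23)² = 145.5 kg·m².
ω_f = L_i / I_f = -63.25 / 145.5 = -0.4346 rad/s.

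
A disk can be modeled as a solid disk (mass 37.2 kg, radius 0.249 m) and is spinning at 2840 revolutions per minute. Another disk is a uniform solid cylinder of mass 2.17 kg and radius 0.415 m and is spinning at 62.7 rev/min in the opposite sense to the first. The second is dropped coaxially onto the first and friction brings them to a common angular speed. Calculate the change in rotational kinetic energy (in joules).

ΔKE ≈ -7430 J

No external torque acts about the common axis, so total angular momentum is conserved.
Moments of inertia: I_A = ½(37.2)(0.249)² = 1.153 kg·m²; I_B = ½(2.17)(0.415)² = 0.1869 kg·m².
Taking A's sense as positive: L = (1.153)(2840) − (0.1869)(62.7) = 3263 kg·m²·rpm.
Combined I = 1.153 + 0.1869 = 1.340 kg·m².
ω_f = L / I = 3263 / 1.340 = 2435 rpm.
KE_i = ½ΣIω² = 51000 J; KE_f = ½(1.340)(255.0)² = 43580 J.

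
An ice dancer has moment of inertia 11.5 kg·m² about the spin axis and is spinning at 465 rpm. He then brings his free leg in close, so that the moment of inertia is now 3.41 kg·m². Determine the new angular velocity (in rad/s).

ω₂ ≈ 164 rad/s

With no external torque about the axis, L is conserved: I₁ω₁ = I₂ω₂.
ω₂ = I₁ω₁ / I₂ = (11.50)(465 rpm) / (3.410) = 1568 rpm = 164.2 rad/s.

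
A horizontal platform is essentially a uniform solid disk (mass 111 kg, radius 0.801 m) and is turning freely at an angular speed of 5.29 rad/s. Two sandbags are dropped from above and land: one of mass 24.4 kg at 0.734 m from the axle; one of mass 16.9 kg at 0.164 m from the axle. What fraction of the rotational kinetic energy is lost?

fraction ≈ 0.276

The added mass arrives with no angular momentum about the axle, and any external torque about the axle is negligible, so the system's angular momentum is conserved.
I_p = ½(111)(0.801)² = 35.61 kg·m².
Added inertia Σmr² = (24.4)(0.734)² + (16.9)(0.164)² = 13.60 kg·m²; I_f = 35.61 + 13.60 = 49.21 kg·m².
ω_f = I_p ω_i / I_f = (35.61)(5.29) / 49.21 = 3.828 rad/s.
KE_i = ½(35.61)(5.290 rad/s)² = 498.2 J; KE_f = ½(49.21)(3.828)² = 360.5 J.
Fraction lost = 0.2764.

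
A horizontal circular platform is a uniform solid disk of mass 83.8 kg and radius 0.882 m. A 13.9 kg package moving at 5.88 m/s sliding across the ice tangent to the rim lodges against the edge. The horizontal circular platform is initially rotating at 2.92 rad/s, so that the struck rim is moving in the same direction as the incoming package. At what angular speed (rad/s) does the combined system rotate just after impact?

|ω_f| ≈ 3.85 rad/s

About the central axle the impulsive forces during the collision are internal, so angular momentum about that axis is conserved.
I_p = ½(83.8)(0.882)² = 32.60 kg·m². Taking the sense of the package's angular momentum as positive, L_{package} = m v R = (13.9)(5.88)(0.882) = 72.09 kg·m²/s.
L_i = +I_p ω_p + m v R = +(32.60)(2.92) + 72.09 = 167.3 kg·m²/s.
After sticking, I_f = I_p + m R² = 32.60 + (13.9)(0.882)² = 43.41 kg·m².
ω_f = L_i / I_f = 167.3 / 43.41 = 3.853 rad/s.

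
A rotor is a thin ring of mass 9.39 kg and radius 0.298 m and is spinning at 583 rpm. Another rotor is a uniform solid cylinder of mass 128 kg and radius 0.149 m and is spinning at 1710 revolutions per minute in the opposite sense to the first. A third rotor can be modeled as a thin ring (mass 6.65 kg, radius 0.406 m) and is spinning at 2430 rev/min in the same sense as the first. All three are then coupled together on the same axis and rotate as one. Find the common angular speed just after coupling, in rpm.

|ω_f| ≈ 215 rpm

No external torque acts about the common axis, so total angular momentum is conserved.
Moments of inertia: I_A = (9.39)(0.298)² = 0.8339 kg·m²; I_B = ½(128)(0.149)² = 1.421 kg·m²; I_C = (6.65)(0.406)² = 1.096 kg·m².
Taking A's sense as positive: L = (0.8339)(583) − (1.421)(1710) + (1.096)(2430) = 720.1 kg·m²·rpm.
Combined I = 0.8339 + 1.421 + 1.096 = 3.351 kg·m².
ω_f = L / I = 720.1 / 3.351 = 214.9 rpm.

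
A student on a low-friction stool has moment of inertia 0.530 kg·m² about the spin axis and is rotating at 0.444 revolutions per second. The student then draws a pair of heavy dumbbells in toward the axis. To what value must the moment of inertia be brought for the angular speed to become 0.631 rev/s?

I₂ ≈ 0.373 kg·m²

No external torque acts about the spin axis, so angular momentum is conserved.
I₂ = I₁ω₁ / ω₂ = (0.530)(0.444) / (0.631) = 0.3729 kg·m².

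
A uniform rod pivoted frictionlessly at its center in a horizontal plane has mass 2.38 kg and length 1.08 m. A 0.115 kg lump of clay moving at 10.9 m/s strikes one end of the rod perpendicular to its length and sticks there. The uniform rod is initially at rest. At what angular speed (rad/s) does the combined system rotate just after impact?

|ω_f| ≈ 2.56 rad/s

The axle reaction passes through the pivot and exerts no torque about it; angular momentum about the pivot is conserved through the impact.
I_p = (1/12)(2.38)(1.08)² = 0.2313 kg·m². Taking the sense of the lump of clay's angular momentum as positive, L_{lump} = m v R = (0.115)(10.9)(1.08/2) = 0.6769 kg·m²/s.
L_i = 0 + 0.6769 = 0.6769 kg·m²/s.
After sticking, I_f = I_p + m R² = 0.2313 + (0.115)(1.08/2)² = 0.2649 kg·m².
ω_f = L_i / I_f = 0.6769 / 0.2649 = 2.556 rad/s.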